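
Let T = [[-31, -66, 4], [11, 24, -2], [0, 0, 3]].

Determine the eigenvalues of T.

Compute the characteristic polynomial p(r) = det(rI - T).
Expanding the 3×3 determinant: p(r) = r^3 + 4r^2 - 39r + 54.
Try r = 2: p(2) = 0, so 2 is a root.
Dividing by (r - 2) leaves r^2 + 6r - 27.
The quadratic factors as (r + 9)·(r - 3).
Eigenvalues: -9, 2, 3.

-9, 2, 3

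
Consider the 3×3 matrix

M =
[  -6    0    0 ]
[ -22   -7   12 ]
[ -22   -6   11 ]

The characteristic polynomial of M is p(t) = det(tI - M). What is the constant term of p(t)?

p(t) = t^3 + 2t^2 - 29t - 30.
The constant term is -30.

-30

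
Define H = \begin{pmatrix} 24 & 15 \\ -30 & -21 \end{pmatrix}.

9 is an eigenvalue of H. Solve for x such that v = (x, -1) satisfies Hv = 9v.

We need (H - 9I)v = 0.
H - 9I = [[15, 15], [-30, -30]].
Row 1: (15)·x + (15)·-1 = 0
Row 2: (-30)·x + (-30)·-1 = 0
Solving gives x = 1.
Check: H·(1, -1) = (9, -9) = 9·(1, -1).

1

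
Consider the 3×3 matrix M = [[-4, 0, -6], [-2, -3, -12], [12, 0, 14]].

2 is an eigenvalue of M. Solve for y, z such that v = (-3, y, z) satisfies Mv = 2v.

-6, 3

We need (M - 2I)v = 0.
M - 2I = [[-6, 0, -6], [-2, -5, -12], [12, 0, 12]].
Row 1: (-6)·-3 + (0)·y + (-6)·z = 0
Row 2: (-2)·-3 + (-5)·y + (-12)·z = 0
Row 3: (12)·-3 + (0)·y + (12)·z = 0
Solving gives y = -6, z = 3.
Check: M·(-3, -6, 3) = (-6, -12, 6) = 2·(-3, -6, 3).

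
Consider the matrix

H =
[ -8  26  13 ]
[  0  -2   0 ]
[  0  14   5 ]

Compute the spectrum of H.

-8, -2, 5

Set up det(λI - H) = 0.
Expanding the 3×3 determinant: p(λ) = λ^3 + 5λ^2 - 34λ - 80.
Since p(5) = 0, λ = 5 is a root.
Factor out (λ - 5): p(λ) = (λ - 5)·(λ^2 + 10λ + 16).
The quadratic factors as (λ + 8)·(λ + 2).
Eigenvalues: -8, -2, 5.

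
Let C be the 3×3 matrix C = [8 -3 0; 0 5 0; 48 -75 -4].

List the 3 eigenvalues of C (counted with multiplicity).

Set up det(λI - C) = 0.
Expanding along the first row, p(λ) = λ^3 - 9λ^2 - 12λ + 160.
Since p(8) = 0, λ = 8 is a root.
Factor out (λ - 8): p(λ) = (λ - 8)·(λ^2 - λ - 20).
The quadratic factors as (λ + 4)·(λ - 5).
Eigenvalues: -4, 5, 8.

-4, 5, 8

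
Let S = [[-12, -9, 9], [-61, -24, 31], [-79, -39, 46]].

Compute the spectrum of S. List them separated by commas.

Compute the characteristic polynomial p(lambda) = det(lambda·I - S).
Expanding the 3×3 determinant: p(lambda) = lambda^3 - 10·lambda^2 + 3·lambda + 126.
Since p(6) = 0, lambda = 6 is a root.
Factor out (lambda - 6): p(lambda) = (lambda - 6)·(lambda^2 - 4·lambda - 21).
The quadratic factors as (lambda + 3)·(lambda - 7).
Eigenvalues: -3, 6, 7.

-3, 6, 7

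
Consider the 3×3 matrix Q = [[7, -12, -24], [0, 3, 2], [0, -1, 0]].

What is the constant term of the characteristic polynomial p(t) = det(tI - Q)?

p(0) = det(0·I − Q) = det(−Q) = (−1)^3·det(Q).
det(Q) = 14, so p(0) = -14.

-14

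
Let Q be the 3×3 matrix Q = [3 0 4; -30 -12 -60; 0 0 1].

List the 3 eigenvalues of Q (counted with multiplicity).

The characteristic polynomial is p(lambda) = det(lambda·I - Q).
Cofactor expansion gives p(lambda) = lambda^3 + 8·lambda^2 - 45·lambda + 36.
Rational-root test: lambda = 1 gives p(1) = 0.
Factor out (lambda - 1): p(lambda) = (lambda - 1)·(lambda^2 + 9·lambda - 36).
The quadratic factors as (lambda + 12)·(lambda - 3).
Eigenvalues: -12, 1, 3.

-12, 1, 3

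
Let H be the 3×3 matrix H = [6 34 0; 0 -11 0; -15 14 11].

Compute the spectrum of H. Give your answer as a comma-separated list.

Set up det(rI - H) = 0.
Cofactor expansion gives p(r) = r^3 - 6r^2 - 121r + 726.
Since p(6) = 0, r = 6 is a root.
Dividing by (r - 6) leaves r^2 - 121.
The quadratic factors as (r + 11)·(r - 11).
Eigenvalues: -11, 6, 11.

-11, 6, 11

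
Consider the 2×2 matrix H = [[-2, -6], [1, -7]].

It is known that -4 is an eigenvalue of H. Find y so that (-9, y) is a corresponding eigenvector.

-3

We need (H + 4I)v = 0.
H + 4I = [[2, -6], [1, -3]].
Row 1: (2)·-9 + (-6)·y = 0
Row 2: (1)·-9 + (-3)·y = 0
Solving gives y = -3.
Check: H·(-9, -3) = (36, 12) = -4·(-9, -3).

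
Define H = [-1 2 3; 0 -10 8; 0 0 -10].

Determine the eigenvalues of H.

-10, -10, -1

H is upper triangular, so its eigenvalues are the diagonal entries.
Diagonal: -1, -10, -10.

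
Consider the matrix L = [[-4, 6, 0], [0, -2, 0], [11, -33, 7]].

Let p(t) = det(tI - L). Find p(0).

-56

p(0) = det(0·I − L) = det(−L) = (−1)^3·det(L).
det(L) = 56, so p(0) = -56.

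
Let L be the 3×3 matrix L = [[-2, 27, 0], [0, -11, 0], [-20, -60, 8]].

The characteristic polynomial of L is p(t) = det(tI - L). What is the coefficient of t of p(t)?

-82

p(t) = t^3 + 5t^2 - 82t - 176.
The coefficient of t is -82.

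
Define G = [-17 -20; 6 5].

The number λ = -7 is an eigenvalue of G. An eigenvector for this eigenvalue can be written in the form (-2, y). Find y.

1

We need (G + 7I)v = 0.
G + 7I = [[-10, -20], [6, 12]].
Row 1: (-10)·-2 + (-20)·y = 0
Row 2: (6)·-2 + (12)·y = 0
Solving gives y = 1.
Check: G·(-2, 1) = (14, -7) = -7·(-2, 1).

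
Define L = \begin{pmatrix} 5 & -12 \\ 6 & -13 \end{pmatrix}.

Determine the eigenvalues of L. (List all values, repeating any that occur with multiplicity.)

det(L - tI) = (5 - t)(-13 - t) - (-12)·(6) = t^2 + 8t + 7.
This factors as (t + 7)·(t + 1) = 0.
Eigenvalues: -7, -1.

-7, -1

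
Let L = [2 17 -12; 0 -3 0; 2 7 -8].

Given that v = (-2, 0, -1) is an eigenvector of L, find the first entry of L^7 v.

First find the eigenvalue: Lv = (8, 0, 4) = -4·(-2, 0, -1), so λ = -4.
Then L^7 v = λ^7·v = (-4)^7·(-2, 0, -1) = -16384·(-2, 0, -1) = (32768, 0, 16384).

32768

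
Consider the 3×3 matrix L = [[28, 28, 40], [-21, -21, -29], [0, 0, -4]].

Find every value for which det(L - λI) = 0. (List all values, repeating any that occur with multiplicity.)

Set up det(λI - L) = 0.
Cofactor expansion gives p(λ) = λ^3 - 3λ^2 - 28λ.
Try λ = 0: p(0) = 0, so 0 is a root.
Factor out λ: p(λ) = λ·(λ^2 - 3λ - 28).
The quadratic factors as (λ + 4)·(λ - 7).
Eigenvalues: -4, 0, 7.

-4, 0, 7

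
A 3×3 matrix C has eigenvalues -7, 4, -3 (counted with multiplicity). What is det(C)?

det(C) is the product of the eigenvalues: (-7) · (4) · (-3) = 84.

84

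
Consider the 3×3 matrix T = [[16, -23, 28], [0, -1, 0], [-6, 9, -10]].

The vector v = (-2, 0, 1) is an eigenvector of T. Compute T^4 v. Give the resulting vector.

First find the eigenvalue: Tv = (-4, 0, 2) = 2·(-2, 0, 1), so λ = 2.
Then T^4 v = λ^4·v = 2^4·(-2, 0, 1) = 16·(-2, 0, 1) = (-32, 0, 16).

(-32, 0, 16)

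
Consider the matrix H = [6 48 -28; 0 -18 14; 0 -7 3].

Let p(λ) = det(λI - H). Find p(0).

-264

p(0) = det(0·I − H) = det(−H) = (−1)^3·det(H).
det(H) = 264, so p(0) = -264.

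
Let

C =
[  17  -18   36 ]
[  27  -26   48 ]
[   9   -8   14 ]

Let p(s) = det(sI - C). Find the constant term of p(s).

p(s) = s^3 - 5s^2 - 22s - 16.
The constant term is -16.

-16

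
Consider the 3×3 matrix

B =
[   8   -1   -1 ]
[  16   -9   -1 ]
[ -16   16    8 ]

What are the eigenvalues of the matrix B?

Compute the characteristic polynomial p(μ) = det(μI - B).
Expanding along the first row, p(μ) = μ^3 - 7μ^2 - 64μ + 448.
Try μ = 7: p(7) = 0, so 7 is a root.
Dividing by (μ - 7) leaves μ^2 - 64.
The quadratic factors as (μ + 8)·(μ - 8).
Eigenvalues: -8, 7, 8.

-8, 7, 8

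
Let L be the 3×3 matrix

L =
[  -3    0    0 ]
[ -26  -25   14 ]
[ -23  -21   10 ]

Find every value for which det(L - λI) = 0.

The characteristic polynomial is p(μ) = det(μI - L).
Expanding along the first row, p(μ) = μ^3 + 18μ^2 + 89μ + 132.
Rational-root test: μ = -4 gives p(-4) = 0.
Factor out (μ + 4): p(μ) = (μ + 4)·(μ^2 + 14μ + 33).
The quadratic factors as (μ + 11)·(μ + 3).
Eigenvalues: -11, -4, -3.

-11, -4, -3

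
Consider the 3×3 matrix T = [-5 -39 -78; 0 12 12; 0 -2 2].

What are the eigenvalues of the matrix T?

The characteristic polynomial is p(t) = det(tI - T).
Cofactor expansion gives p(t) = t^3 - 9t^2 - 22t + 240.
Try t = -5: p(-5) = 0, so -5 is a root.
Dividing by (t + 5) leaves t^2 - 14t + 48.
The quadratic factors as (t - 6)·(t - 8).
Eigenvalues: -5, 6, 8.

-5, 6, 8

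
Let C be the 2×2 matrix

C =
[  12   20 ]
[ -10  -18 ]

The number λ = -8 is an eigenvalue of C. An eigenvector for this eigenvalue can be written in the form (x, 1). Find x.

-1

We need (C + 8I)v = 0.
C + 8I = [[20, 20], [-10, -10]].
Row 1: (20)·x + (20)·1 = 0
Row 2: (-10)·x + (-10)·1 = 0
Solving gives x = -1.
Check: C·(-1, 1) = (8, -8) = -8·(-1, 1).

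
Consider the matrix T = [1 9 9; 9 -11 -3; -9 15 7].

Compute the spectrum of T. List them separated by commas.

Compute the characteristic polynomial p(r) = det(rI - T).
Expanding along the first row, p(r) = r^3 + 3r^2 - 36r + 32.
Since p(4) = 0, r = 4 is a root.
Factor out (r - 4): p(r) = (r - 4)·(r^2 + 7r - 8).
The quadratic factors as (r + 8)·(r - 1).
Eigenvalues: -8, 1, 4.

-8, 1, 4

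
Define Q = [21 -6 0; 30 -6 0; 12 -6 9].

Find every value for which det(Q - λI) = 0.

6, 9, 9

Compute the characteristic polynomial p(λ) = det(λI - Q).
Expanding the 3×3 determinant: p(λ) = λ^3 - 24λ^2 + 189λ - 486.
Try λ = 6: p(6) = 0, so 6 is a root.
Dividing by (λ - 6) leaves λ^2 - 18λ + 81.
The quadratic factor is (λ - 9)^2.
Eigenvalues: 6, 9, 9.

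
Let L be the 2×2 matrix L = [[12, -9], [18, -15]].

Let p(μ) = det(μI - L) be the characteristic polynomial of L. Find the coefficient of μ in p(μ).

3

The coefficient of μ of det(μI - L) is −trace(L).
trace(L) = (12) + (-15) = -3, so the coefficient is 3.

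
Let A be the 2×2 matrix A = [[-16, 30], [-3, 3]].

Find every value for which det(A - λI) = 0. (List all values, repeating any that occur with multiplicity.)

det(A - λI) = (-16 - λ)(3 - λ) - (30)·(-3) = λ^2 + 13λ + 42.
This factors as (λ + 7)·(λ + 6) = 0.
Eigenvalues: -7, -6.

-7, -6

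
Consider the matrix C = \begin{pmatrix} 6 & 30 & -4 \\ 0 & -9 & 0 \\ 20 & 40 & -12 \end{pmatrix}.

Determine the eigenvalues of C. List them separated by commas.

-9, -4, -2

The characteristic polynomial is p(μ) = det(μI - C).
Expanding along the first row, p(μ) = μ^3 + 15μ^2 + 62μ + 72.
Try μ = -2: p(-2) = 0, so -2 is a root.
Factor out (μ + 2): p(μ) = (μ + 2)·(μ^2 + 13μ + 36).
The quadratic factors as (μ + 9)·(μ + 4).
Eigenvalues: -9, -4, -2.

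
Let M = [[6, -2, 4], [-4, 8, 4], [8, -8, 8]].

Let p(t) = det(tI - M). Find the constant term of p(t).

-320

p(t) = t^3 - 22t^2 + 152t - 320.
The constant term is -320.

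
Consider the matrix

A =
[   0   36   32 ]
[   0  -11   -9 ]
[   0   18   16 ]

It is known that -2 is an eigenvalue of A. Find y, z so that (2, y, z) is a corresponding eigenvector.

-1, 1

We need (A + 2I)v = 0.
A + 2I = [[2, 36, 32], [0, -9, -9], [0, 18, 18]].
Row 1: (2)·2 + (36)·y + (32)·z = 0
Row 2: (0)·2 + (-9)·y + (-9)·z = 0
Row 3: (0)·2 + (18)·y + (18)·z = 0
Solving gives y = -1, z = 1.
Check: A·(2, -1, 1) = (-4, 2, -2) = -2·(2, -1, 1).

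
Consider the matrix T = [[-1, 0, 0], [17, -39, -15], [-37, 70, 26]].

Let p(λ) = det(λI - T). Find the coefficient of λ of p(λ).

49

p(λ) = λ^3 + 14λ^2 + 49λ + 36.
The coefficient of λ is 49.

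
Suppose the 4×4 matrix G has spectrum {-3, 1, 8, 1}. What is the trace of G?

trace(G) is the sum of the eigenvalues: (-3) + (1) + (8) + (1) = 7.

7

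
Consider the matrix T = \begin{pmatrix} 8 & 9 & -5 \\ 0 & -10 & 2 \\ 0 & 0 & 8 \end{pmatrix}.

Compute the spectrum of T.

-10, 8, 8

T is upper triangular, so its eigenvalues are the diagonal entries.
Diagonal: 8, -10, 8.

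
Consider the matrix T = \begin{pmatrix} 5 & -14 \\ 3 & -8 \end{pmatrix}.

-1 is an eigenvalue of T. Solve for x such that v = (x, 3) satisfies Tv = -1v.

We need (T + 1I)v = 0.
T + 1I = [[6, -14], [3, -7]].
Row 1: (6)·x + (-14)·3 = 0
Row 2: (3)·x + (-7)·3 = 0
Solving gives x = 7.
Check: T·(7, 3) = (-7, -3) = -1·(7, 3).

7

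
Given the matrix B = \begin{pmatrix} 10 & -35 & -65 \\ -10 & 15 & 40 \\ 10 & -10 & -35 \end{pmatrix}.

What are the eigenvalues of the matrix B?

Set up det(sI - B) = 0.
Expanding along the first row, p(s) = s^3 + 10s^2 - 25s - 250.
Rational-root test: s = -5 gives p(-5) = 0.
Dividing by (s + 5) leaves s^2 + 5s - 50.
The quadratic factors as (s + 10)·(s - 5).
Eigenvalues: -10, -5, 5.

-10, -5, 5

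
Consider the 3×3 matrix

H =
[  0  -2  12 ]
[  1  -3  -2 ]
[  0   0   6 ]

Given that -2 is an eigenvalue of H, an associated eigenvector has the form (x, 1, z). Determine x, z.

We need (H + 2I)v = 0.
H + 2I = [[2, -2, 12], [1, -1, -2], [0, 0, 8]].
Row 1: (2)·x + (-2)·1 + (12)·z = 0
Row 2: (1)·x + (-1)·1 + (-2)·z = 0
Row 3: (0)·x + (0)·1 + (8)·z = 0
Solving gives x = 1, z = 0.
Check: H·(1, 1, 0) = (-2, -2, 0) = -2·(1, 1, 0).

1, 0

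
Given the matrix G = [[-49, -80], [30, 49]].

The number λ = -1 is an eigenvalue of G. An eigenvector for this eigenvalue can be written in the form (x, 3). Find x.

We need (G + 1I)v = 0.
G + 1I = [[-48, -80], [30, 50]].
Row 1: (-48)·x + (-80)·3 = 0
Row 2: (30)·x + (50)·3 = 0
Solving gives x = -5.
Check: G·(-5, 3) = (5, -3) = -1·(-5, 3).

-5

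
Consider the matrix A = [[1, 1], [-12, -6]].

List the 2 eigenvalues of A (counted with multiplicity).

-3, -2

det(A - sI) = (1 - s)(-6 - s) - (1)·(-12) = s^2 + 5s + 6.
This factors as (s + 3)·(s + 2) = 0.
Eigenvalues: -3, -2.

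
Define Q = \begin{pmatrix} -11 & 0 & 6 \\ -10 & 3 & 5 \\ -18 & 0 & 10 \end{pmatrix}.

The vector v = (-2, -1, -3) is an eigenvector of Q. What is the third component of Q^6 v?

First find the eigenvalue: Qv = (4, 2, 6) = -2·(-2, -1, -3), so λ = -2.
Then Q^6 v = λ^6·v = (-2)^6·(-2, -1, -3) = 64·(-2, -1, -3) = (-128, -64, -192).

-192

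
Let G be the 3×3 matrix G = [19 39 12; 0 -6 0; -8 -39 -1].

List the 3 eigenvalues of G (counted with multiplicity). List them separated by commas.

-6, 7, 11

Set up det(sI - G) = 0.
Expanding along the first row, p(s) = s^3 - 12s^2 - 31s + 462.
Try s = 7: p(7) = 0, so 7 is a root.
Factor out (s - 7): p(s) = (s - 7)·(s^2 - 5s - 66).
The quadratic factors as (s + 6)·(s - 11).
Eigenvalues: -6, 7, 11.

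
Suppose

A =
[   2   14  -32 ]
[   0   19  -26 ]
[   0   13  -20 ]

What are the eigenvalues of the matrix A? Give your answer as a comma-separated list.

Compute the characteristic polynomial p(r) = det(rI - A).
Cofactor expansion gives p(r) = r^3 - r^2 - 44r + 84.
Since p(2) = 0, r = 2 is a root.
Dividing by (r - 2) leaves r^2 + r - 42.
The quadratic factors as (r + 7)·(r - 6).
Eigenvalues: -7, 2, 6.

-7, 2, 6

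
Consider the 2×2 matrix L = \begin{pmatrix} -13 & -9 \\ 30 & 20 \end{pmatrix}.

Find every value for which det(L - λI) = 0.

det(L - μI) = (-13 - μ)(20 - μ) - (-9)·(30) = μ^2 - 7μ + 10.
This factors as (μ - 2)·(μ - 5) = 0.
Eigenvalues: 2, 5.

2, 5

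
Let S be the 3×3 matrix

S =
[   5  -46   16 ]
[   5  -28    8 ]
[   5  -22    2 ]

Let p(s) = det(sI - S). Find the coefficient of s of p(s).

140

p(s) = s^3 + 21s^2 + 140s + 300.
The coefficient of s is 140.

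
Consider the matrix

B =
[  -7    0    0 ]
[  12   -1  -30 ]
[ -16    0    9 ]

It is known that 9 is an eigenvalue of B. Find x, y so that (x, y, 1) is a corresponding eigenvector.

We need (B - 9I)v = 0.
B - 9I = [[-16, 0, 0], [12, -10, -30], [-16, 0, 0]].
Row 1: (-16)·x + (0)·y + (0)·1 = 0
Row 2: (12)·x + (-10)·y + (-30)·1 = 0
Row 3: (-16)·x + (0)·y + (0)·1 = 0
Solving gives x = 0, y = -3.
Check: B·(0, -3, 1) = (0, -27, 9) = 9·(0, -3, 1).

0, -3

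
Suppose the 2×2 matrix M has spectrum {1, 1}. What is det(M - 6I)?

If M has eigenvalues 1, 1, then M - 6I has eigenvalues -5, -5.
det(M - 6I) = (-5) · (-5) = 25.

25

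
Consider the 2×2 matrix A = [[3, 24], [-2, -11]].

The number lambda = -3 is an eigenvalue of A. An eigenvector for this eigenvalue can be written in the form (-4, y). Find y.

We need (A + 3I)v = 0.
A + 3I = [[6, 24], [-2, -8]].
Row 1: (6)·-4 + (24)·y = 0
Row 2: (-2)·-4 + (-8)·y = 0
Solving gives y = 1.
Check: A·(-4, 1) = (12, -3) = -3·(-4, 1).

1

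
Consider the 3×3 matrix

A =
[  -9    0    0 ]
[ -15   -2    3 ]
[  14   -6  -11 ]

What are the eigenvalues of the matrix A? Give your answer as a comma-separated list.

The characteristic polynomial is p(t) = det(tI - A).
Cofactor expansion gives p(t) = t^3 + 22t^2 + 157t + 360.
Rational-root test: t = -9 gives p(-9) = 0.
Factor out (t + 9): p(t) = (t + 9)·(t^2 + 13t + 40).
The quadratic factors as (t + 8)·(t + 5).
Eigenvalues: -9, -8, -5.

-9, -8, -5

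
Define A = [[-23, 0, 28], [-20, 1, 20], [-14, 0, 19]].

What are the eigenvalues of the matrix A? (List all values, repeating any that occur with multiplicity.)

Set up det(tI - A) = 0.
Expanding along the first row, p(t) = t^3 + 3t^2 - 49t + 45.
Since p(1) = 0, t = 1 is a root.
Dividing by (t - 1) leaves t^2 + 4t - 45.
The quadratic factors as (t + 9)·(t - 5).
Eigenvalues: -9, 1, 5.

-9, 1, 5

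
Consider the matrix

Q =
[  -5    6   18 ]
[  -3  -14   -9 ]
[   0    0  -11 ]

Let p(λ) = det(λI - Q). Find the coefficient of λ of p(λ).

p(λ) = λ^3 + 30λ^2 + 297λ + 968.
The coefficient of λ is 297.

297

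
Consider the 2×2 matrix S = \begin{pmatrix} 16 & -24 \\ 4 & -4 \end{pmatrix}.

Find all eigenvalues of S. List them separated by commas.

det(S - μI) = (16 - μ)(-4 - μ) - (-24)·(4) = μ^2 - 12μ + 32.
This factors as (μ - 4)·(μ - 8) = 0.
Eigenvalues: 4, 8.

4, 8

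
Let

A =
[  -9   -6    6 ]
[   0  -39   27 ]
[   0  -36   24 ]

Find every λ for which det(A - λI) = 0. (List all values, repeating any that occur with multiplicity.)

Compute the characteristic polynomial p(s) = det(sI - A).
Cofactor expansion gives p(s) = s^3 + 24s^2 + 171s + 324.
Try s = -9: p(-9) = 0, so -9 is a root.
Dividing by (s + 9) leaves s^2 + 15s + 36.
The quadratic factors as (s + 12)·(s + 3).
Eigenvalues: -12, -9, -3.

-12, -9, -3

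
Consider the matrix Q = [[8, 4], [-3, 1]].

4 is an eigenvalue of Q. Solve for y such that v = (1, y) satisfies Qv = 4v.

-1

We need (Q - 4I)v = 0.
Q - 4I = [[4, 4], [-3, -3]].
Row 1: (4)·1 + (4)·y = 0
Row 2: (-3)·1 + (-3)·y = 0
Solving gives y = -1.
Check: Q·(1, -1) = (4, -4) = 4·(1, -1).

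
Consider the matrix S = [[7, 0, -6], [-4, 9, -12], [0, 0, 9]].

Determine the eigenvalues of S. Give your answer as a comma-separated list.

7, 9, 9

Compute the characteristic polynomial p(r) = det(rI - S).
Cofactor expansion gives p(r) = r^3 - 25r^2 + 207r - 567.
Since p(7) = 0, r = 7 is a root.
Dividing by (r - 7) leaves r^2 - 18r + 81.
The quadratic factor is (r - 9)^2.
Eigenvalues: 7, 9, 9.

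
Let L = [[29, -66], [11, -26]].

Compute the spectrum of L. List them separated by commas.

-4, 7

det(L - lambda·I) = (29 - lambda)(-26 - lambda) - (-66)·(11) = lambda^2 - 3·lambda - 28.
This factors as (lambda + 4)·(lambda - 7) = 0.
Eigenvalues: -4, 7.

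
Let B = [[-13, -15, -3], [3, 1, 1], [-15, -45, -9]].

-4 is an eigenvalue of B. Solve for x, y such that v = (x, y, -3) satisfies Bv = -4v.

We need (B + 4I)v = 0.
B + 4I = [[-9, -15, -3], [3, 5, 1], [-15, -45, -5]].
Row 1: (-9)·x + (-15)·y + (-3)·-3 = 0
Row 2: (3)·x + (5)·y + (1)·-3 = 0
Row 3: (-15)·x + (-45)·y + (-5)·-3 = 0
Solving gives x = 1, y = 0.
Check: B·(1, 0, -3) = (-4, 0, 12) = -4·(1, 0, -3).

1, 0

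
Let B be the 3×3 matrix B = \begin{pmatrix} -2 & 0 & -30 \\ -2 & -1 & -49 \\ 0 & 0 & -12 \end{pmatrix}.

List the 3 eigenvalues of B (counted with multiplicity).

-12, -2, -1

The characteristic polynomial is p(t) = det(tI - B).
Expanding along the first row, p(t) = t^3 + 15t^2 + 38t + 24.
Try t = -12: p(-12) = 0, so -12 is a root.
Dividing by (t + 12) leaves t^2 + 3t + 2.
The quadratic factors as (t + 2)·(t + 1).
Eigenvalues: -12, -2, -1.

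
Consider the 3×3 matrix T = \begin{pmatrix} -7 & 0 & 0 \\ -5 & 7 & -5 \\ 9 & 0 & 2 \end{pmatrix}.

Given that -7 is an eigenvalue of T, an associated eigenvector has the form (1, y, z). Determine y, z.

0, -1

We need (T + 7I)v = 0.
T + 7I = [[0, 0, 0], [-5, 14, -5], [9, 0, 9]].
Row 1: (0)·1 + (0)·y + (0)·z = 0
Row 2: (-5)·1 + (14)·y + (-5)·z = 0
Row 3: (9)·1 + (0)·y + (9)·z = 0
Solving gives y = 0, z = -1.
Check: T·(1, 0, -1) = (-7, 0, 7) = -7·(1, 0, -1).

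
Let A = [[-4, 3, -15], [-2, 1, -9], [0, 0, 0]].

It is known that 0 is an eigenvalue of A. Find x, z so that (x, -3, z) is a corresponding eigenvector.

We need (A)v = 0.
A = [[-4, 3, -15], [-2, 1, -9], [0, 0, 0]].
Row 1: (-4)·x + (3)·-3 + (-15)·z = 0
Row 2: (-2)·x + (1)·-3 + (-9)·z = 0
Row 3: (0)·x + (0)·-3 + (0)·z = 0
Solving gives x = -6, z = 1.
Check: A·(-6, -3, 1) = (0, 0, 0) = 0·(-6, -3, 1).

-6, 1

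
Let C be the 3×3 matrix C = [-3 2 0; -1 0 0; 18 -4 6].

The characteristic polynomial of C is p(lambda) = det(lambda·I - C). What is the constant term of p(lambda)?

-12

p(lambda) = lambda^3 - 3·lambda^2 - 16·lambda - 12.
The constant term is -12.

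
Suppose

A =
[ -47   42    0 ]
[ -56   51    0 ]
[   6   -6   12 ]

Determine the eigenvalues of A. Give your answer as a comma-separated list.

-5, 9, 12

Set up det(μI - A) = 0.
Expanding the 3×3 determinant: p(μ) = μ^3 - 16μ^2 + 3μ + 540.
Try μ = -5: p(-5) = 0, so -5 is a root.
Dividing by (μ + 5) leaves μ^2 - 21μ + 108.
The quadratic factors as (μ - 9)·(μ - 12).
Eigenvalues: -5, 9, 12.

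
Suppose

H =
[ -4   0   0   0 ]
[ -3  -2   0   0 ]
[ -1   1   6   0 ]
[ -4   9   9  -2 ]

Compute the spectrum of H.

-4, -2, -2, 6

H is lower triangular, so its eigenvalues are the diagonal entries.
Diagonal: -4, -2, 6, -2.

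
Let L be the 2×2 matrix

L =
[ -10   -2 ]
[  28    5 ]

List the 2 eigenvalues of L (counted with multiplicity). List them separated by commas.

-3, -2

det(L - tI) = (-10 - t)(5 - t) - (-2)·(28) = t^2 + 5t + 6.
This factors as (t + 3)·(t + 2) = 0.
Eigenvalues: -3, -2.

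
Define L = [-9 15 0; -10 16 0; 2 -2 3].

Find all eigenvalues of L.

The characteristic polynomial is p(λ) = det(λI - L).
Expanding along the first row, p(λ) = λ^3 - 10λ^2 + 27λ - 18.
Since p(3) = 0, λ = 3 is a root.
Dividing by (λ - 3) leaves λ^2 - 7λ + 6.
The quadratic factors as (λ - 1)·(λ - 6).
Eigenvalues: 1, 3, 6.

1, 3, 6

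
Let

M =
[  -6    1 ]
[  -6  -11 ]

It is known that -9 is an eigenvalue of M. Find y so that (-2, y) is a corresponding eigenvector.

We need (M + 9I)v = 0.
M + 9I = [[3, 1], [-6, -2]].
Row 1: (3)·-2 + (1)·y = 0
Row 2: (-6)·-2 + (-2)·y = 0
Solving gives y = 6.
Check: M·(-2, 6) = (18, -54) = -9·(-2, 6).

6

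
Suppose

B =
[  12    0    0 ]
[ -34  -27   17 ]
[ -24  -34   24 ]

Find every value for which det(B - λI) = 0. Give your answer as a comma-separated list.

Set up det(sI - B) = 0.
Cofactor expansion gives p(s) = s^3 - 9s^2 - 106s + 840.
Since p(7) = 0, s = 7 is a root.
Dividing by (s - 7) leaves s^2 - 2s - 120.
The quadratic factors as (s + 10)·(s - 12).
Eigenvalues: -10, 7, 12.

-10, 7, 12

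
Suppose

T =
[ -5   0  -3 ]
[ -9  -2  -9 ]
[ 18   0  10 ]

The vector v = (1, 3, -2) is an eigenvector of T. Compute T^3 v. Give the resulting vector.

(1, 3, -2)

First find the eigenvalue: Tv = (1, 3, -2) = 1·(1, 3, -2), so λ = 1.
Then T^3 v = λ^3·v = 1^3·(1, 3, -2) = 1·(1, 3, -2) = (1, 3, -2).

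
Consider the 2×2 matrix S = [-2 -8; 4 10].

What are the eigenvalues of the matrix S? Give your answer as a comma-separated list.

det(S - tI) = (-2 - t)(10 - t) - (-8)·(4) = t^2 - 8t + 12.
This factors as (t - 2)·(t - 6) = 0.
Eigenvalues: 2, 6.

2, 6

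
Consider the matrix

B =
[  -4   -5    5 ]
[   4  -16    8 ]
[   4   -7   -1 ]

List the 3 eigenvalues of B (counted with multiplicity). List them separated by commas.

-9, -8, -4

The characteristic polynomial is p(lambda) = det(lambda·I - B).
Cofactor expansion gives p(lambda) = lambda^3 + 21·lambda^2 + 140·lambda + 288.
Try lambda = -4: p(-4) = 0, so -4 is a root.
Dividing by (lambda + 4) leaves lambda^2 + 17·lambda + 72.
The quadratic factors as (lambda + 9)·(lambda + 8).
Eigenvalues: -9, -8, -4.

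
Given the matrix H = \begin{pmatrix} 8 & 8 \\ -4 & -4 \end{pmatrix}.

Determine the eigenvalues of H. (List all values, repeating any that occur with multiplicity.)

0, 4

det(H - μI) = (8 - μ)(-4 - μ) - (8)·(-4) = μ^2 - 4μ.
This factors as μ·(μ - 4) = 0.
Eigenvalues: 0, 4.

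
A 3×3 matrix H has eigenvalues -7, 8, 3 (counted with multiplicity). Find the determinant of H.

-168

det(H) is the product of the eigenvalues: (-7) · (8) · (3) = -168.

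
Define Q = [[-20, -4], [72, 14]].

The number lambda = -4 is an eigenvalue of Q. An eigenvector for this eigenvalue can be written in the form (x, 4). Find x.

-1

We need (Q + 4I)v = 0.
Q + 4I = [[-16, -4], [72, 18]].
Row 1: (-16)·x + (-4)·4 = 0
Row 2: (72)·x + (18)·4 = 0
Solving gives x = -1.
Check: Q·(-1, 4) = (4, -16) = -4·(-1, 4).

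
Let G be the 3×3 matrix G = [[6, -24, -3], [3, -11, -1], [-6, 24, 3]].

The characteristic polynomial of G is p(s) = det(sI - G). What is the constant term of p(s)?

p(s) = s^3 + 2s^2 - 3s.
The constant term is 0.

0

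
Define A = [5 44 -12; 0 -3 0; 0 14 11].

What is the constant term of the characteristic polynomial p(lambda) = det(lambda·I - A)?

165

p(0) = det(0·I − A) = det(−A) = (−1)^3·det(A).
det(A) = -165, so p(0) = 165.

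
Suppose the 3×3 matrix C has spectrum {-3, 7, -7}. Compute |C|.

147

det(C) is the product of the eigenvalues: (-3) · (7) · (-7) = 147.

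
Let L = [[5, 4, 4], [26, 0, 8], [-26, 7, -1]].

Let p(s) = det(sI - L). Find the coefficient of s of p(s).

-61

p(s) = s^3 - 4s^2 - 61s + 280.
The coefficient of s is -61.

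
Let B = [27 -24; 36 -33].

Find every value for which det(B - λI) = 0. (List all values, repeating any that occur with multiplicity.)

det(B - sI) = (27 - s)(-33 - s) - (-24)·(36) = s^2 + 6s - 27.
This factors as (s + 9)·(s - 3) = 0.
Eigenvalues: -9, 3.

-9, 3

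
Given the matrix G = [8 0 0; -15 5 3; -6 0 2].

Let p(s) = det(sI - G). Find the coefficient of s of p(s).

66

p(s) = s^3 - 15s^2 + 66s - 80.
The coefficient of s is 66.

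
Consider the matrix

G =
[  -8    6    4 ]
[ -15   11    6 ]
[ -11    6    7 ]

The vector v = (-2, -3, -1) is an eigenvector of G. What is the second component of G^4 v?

First find the eigenvalue: Gv = (-6, -9, -3) = 3·(-2, -3, -1), so λ = 3.
Then G^4 v = λ^4·v = 3^4·(-2, -3, -1) = 81·(-2, -3, -1) = (-162, -243, -81).

-243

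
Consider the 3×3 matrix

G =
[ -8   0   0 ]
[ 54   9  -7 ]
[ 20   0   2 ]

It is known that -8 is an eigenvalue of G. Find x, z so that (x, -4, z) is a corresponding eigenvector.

1, -2

We need (G + 8I)v = 0.
G + 8I = [[0, 0, 0], [54, 17, -7], [20, 0, 10]].
Row 1: (0)·x + (0)·-4 + (0)·z = 0
Row 2: (54)·x + (17)·-4 + (-7)·z = 0
Row 3: (20)·x + (0)·-4 + (10)·z = 0
Solving gives x = 1, z = -2.
Check: G·(1, -4, -2) = (-8, 32, 16) = -8·(1, -4, -2).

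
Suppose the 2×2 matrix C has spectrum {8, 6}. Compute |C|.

48

det(C) is the product of the eigenvalues: (8) · (6) = 48.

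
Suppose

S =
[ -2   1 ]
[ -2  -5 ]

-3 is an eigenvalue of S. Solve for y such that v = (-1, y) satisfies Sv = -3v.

We need (S + 3I)v = 0.
S + 3I = [[1, 1], [-2, -2]].
Row 1: (1)·-1 + (1)·y = 0
Row 2: (-2)·-1 + (-2)·y = 0
Solving gives y = 1.
Check: S·(-1, 1) = (3, -3) = -3·(-1, 1).

1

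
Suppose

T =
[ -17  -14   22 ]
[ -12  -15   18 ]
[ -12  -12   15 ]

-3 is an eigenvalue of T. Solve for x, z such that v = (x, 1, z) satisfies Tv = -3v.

We need (T + 3I)v = 0.
T + 3I = [[-14, -14, 22], [-12, -12, 18], [-12, -12, 18]].
Row 1: (-14)·x + (-14)·1 + (22)·z = 0
Row 2: (-12)·x + (-12)·1 + (18)·z = 0
Row 3: (-12)·x + (-12)·1 + (18)·z = 0
Solving gives x = -1, z = 0.
Check: T·(-1, 1, 0) = (3, -3, 0) = -3·(-1, 1, 0).

-1, 0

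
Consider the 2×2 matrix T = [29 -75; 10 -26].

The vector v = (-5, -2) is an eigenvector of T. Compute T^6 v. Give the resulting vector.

(-5, -2)

First find the eigenvalue: Tv = (5, 2) = -1·(-5, -2), so λ = -1.
Then T^6 v = λ^6·v = (-1)^6·(-5, -2) = 1·(-5, -2) = (-5, -2).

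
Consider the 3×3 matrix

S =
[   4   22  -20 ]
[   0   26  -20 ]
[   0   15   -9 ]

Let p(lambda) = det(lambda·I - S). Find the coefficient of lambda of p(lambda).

134

p(lambda) = lambda^3 - 21·lambda^2 + 134·lambda - 264.
The coefficient of lambda is 134.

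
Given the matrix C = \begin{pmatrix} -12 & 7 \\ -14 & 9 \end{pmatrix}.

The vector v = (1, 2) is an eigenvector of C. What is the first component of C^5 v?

32

First find the eigenvalue: Cv = (2, 4) = 2·(1, 2), so λ = 2.
Then C^5 v = λ^5·v = 2^5·(1, 2) = 32·(1, 2) = (32, 64).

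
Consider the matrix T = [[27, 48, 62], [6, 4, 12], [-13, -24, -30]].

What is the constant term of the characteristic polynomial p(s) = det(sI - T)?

p(0) = det(0·I − T) = det(−T) = (−1)^3·det(T).
det(T) = -16, so p(0) = 16.

16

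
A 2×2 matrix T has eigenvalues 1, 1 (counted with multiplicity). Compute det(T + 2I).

If T has eigenvalues 1, 1, then T + 2I has eigenvalues 3, 3.
det(T + 2I) = (3) · (3) = 9.

9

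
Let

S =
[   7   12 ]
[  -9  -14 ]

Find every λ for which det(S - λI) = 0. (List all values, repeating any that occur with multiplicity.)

-5, -2

det(S - μI) = (7 - μ)(-14 - μ) - (12)·(-9) = μ^2 + 7μ + 10.
This factors as (μ + 5)·(μ + 2) = 0.
Eigenvalues: -5, -2.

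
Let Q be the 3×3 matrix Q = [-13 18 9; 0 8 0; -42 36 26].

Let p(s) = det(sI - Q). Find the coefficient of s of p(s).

p(s) = s^3 - 21s^2 + 144s - 320.
The coefficient of s is 144.

144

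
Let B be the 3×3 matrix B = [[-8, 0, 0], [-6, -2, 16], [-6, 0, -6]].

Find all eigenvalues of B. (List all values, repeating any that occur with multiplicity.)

-8, -6, -2

The characteristic polynomial is p(s) = det(sI - B).
Cofactor expansion gives p(s) = s^3 + 16s^2 + 76s + 96.
Rational-root test: s = -6 gives p(-6) = 0.
Dividing by (s + 6) leaves s^2 + 10s + 16.
The quadratic factors as (s + 8)·(s + 2).
Eigenvalues: -8, -6, -2.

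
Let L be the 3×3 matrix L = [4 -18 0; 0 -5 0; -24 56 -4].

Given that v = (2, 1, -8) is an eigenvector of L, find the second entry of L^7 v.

First find the eigenvalue: Lv = (-10, -5, 40) = -5·(2, 1, -8), so λ = -5.
Then L^7 v = λ^7·v = (-5)^7·(2, 1, -8) = -78125·(2, 1, -8) = (-156250, -78125, 625000).

-78125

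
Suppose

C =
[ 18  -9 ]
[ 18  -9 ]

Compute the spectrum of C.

0, 9

det(C - λI) = (18 - λ)(-9 - λ) - (-9)·(18) = λ^2 - 9λ.
This factors as λ·(λ - 9) = 0.
Eigenvalues: 0, 9.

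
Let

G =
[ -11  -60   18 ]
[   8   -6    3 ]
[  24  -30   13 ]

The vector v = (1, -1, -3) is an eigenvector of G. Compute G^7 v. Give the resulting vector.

First find the eigenvalue: Gv = (-5, 5, 15) = -5·(1, -1, -3), so λ = -5.
Then G^7 v = λ^7·v = (-5)^7·(1, -1, -3) = -78125·(1, -1, -3) = (-78125, 78125, 234375).

(-78125, 78125, 234375)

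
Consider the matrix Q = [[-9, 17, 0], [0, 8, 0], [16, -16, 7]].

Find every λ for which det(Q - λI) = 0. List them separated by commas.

Set up det(lambda·I - Q) = 0.
Cofactor expansion gives p(lambda) = lambda^3 - 6·lambda^2 - 79·lambda + 504.
Since p(8) = 0, lambda = 8 is a root.
Dividing by (lambda - 8) leaves lambda^2 + 2·lambda - 63.
The quadratic factors as (lambda + 9)·(lambda - 7).
Eigenvalues: -9, 7, 8.

-9, 7, 8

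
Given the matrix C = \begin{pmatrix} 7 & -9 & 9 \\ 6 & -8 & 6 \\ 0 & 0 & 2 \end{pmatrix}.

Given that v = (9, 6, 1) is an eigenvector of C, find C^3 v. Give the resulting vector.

(72, 48, 8)

First find the eigenvalue: Cv = (18, 12, 2) = 2·(9, 6, 1), so λ = 2.
Then C^3 v = λ^3·v = 2^3·(9, 6, 1) = 8·(9, 6, 1) = (72, 48, 8).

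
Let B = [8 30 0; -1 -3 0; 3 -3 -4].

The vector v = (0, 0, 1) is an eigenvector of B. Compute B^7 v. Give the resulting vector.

(0, 0, -16384)

First find the eigenvalue: Bv = (0, 0, -4) = -4·(0, 0, 1), so λ = -4.
Then B^7 v = λ^7·v = (-4)^7·(0, 0, 1) = -16384·(0, 0, 1) = (0, 0, -16384).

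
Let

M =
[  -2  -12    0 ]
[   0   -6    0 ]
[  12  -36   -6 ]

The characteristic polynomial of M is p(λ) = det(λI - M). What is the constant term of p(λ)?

p(λ) = λ^3 + 14λ^2 + 60λ + 72.
The constant term is 72.

72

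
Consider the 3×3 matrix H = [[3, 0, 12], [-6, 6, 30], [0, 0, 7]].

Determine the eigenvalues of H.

Compute the characteristic polynomial p(lambda) = det(lambda·I - H).
Expanding along the first row, p(lambda) = lambda^3 - 16·lambda^2 + 81·lambda - 126.
Try lambda = 6: p(6) = 0, so 6 is a root.
Dividing by (lambda - 6) leaves lambda^2 - 10·lambda + 21.
The quadratic factors as (lambda - 3)·(lambda - 7).
Eigenvalues: 3, 6, 7.

3, 6, 7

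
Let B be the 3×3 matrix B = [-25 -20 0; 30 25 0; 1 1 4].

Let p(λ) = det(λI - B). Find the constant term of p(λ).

p(λ) = λ^3 - 4λ^2 - 25λ + 100.
The constant term is 100.

100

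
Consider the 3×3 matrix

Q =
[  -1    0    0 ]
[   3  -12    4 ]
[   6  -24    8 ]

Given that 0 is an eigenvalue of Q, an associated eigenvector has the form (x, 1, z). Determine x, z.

0, 3

We need (Q)v = 0.
Q = [[-1, 0, 0], [3, -12, 4], [6, -24, 8]].
Row 1: (-1)·x + (0)·1 + (0)·z = 0
Row 2: (3)·x + (-12)·1 + (4)·z = 0
Row 3: (6)·x + (-24)·1 + (8)·z = 0
Solving gives x = 0, z = 3.
Check: Q·(0, 1, 3) = (0, 0, 0) = 0·(0, 1, 3).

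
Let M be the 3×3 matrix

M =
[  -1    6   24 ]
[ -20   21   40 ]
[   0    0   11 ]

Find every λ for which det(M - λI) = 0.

9, 11, 11

The characteristic polynomial is p(t) = det(tI - M).
Cofactor expansion gives p(t) = t^3 - 31t^2 + 319t - 1089.
Rational-root test: t = 9 gives p(9) = 0.
Factor out (t - 9): p(t) = (t - 9)·(t^2 - 22t + 121).
The quadratic factor is (t - 11)^2.
Eigenvalues: 9, 11, 11.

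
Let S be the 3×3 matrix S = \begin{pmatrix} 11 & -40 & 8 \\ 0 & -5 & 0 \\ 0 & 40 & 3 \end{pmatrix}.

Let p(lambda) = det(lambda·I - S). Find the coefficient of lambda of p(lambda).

p(lambda) = lambda^3 - 9·lambda^2 - 37·lambda + 165.
The coefficient of lambda is -37.

-37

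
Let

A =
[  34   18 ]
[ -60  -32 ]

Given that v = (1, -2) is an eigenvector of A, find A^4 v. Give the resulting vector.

(16, -32)

First find the eigenvalue: Av = (-2, 4) = -2·(1, -2), so λ = -2.
Then A^4 v = λ^4·v = (-2)^4·(1, -2) = 16·(1, -2) = (16, -32).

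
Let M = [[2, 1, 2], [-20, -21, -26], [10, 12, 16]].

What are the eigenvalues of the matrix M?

Compute the characteristic polynomial p(λ) = det(λI - M).
Cofactor expansion gives p(λ) = λ^3 + 3λ^2 - 34λ + 48.
Rational-root test: λ = 2 gives p(2) = 0.
Dividing by (λ - 2) leaves λ^2 + 5λ - 24.
The quadratic factors as (λ + 8)·(λ - 3).
Eigenvalues: -8, 2, 3.

-8, 2, 3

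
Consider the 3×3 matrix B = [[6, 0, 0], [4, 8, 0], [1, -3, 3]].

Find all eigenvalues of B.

B is lower triangular, so its eigenvalues are the diagonal entries.
Diagonal: 6, 8, 3.

3, 6, 8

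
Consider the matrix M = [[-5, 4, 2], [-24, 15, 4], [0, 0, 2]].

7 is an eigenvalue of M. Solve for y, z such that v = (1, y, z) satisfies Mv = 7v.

3, 0

We need (M - 7I)v = 0.
M - 7I = [[-12, 4, 2], [-24, 8, 4], [0, 0, -5]].
Row 1: (-12)·1 + (4)·y + (2)·z = 0
Row 2: (-24)·1 + (8)·y + (4)·z = 0
Row 3: (0)·1 + (0)·y + (-5)·z = 0
Solving gives y = 3, z = 0.
Check: M·(1, 3, 0) = (7, 21, 0) = 7·(1, 3, 0).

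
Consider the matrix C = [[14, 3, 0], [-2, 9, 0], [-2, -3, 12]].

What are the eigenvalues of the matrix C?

Compute the characteristic polynomial p(s) = det(sI - C).
Expanding along the first row, p(s) = s^3 - 35s^2 + 408s - 1584.
Rational-root test: s = 12 gives p(12) = 0.
Factor out (s - 12): p(s) = (s - 12)·(s^2 - 23s + 132).
The quadratic factors as (s - 11)·(s - 12).
Eigenvalues: 11, 12, 12.

11, 12, 12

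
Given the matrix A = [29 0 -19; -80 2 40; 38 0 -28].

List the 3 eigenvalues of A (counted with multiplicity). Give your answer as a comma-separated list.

Compute the characteristic polynomial p(λ) = det(λI - A).
Cofactor expansion gives p(λ) = λ^3 - 3λ^2 - 88λ + 180.
Rational-root test: λ = 2 gives p(2) = 0.
Dividing by (λ - 2) leaves λ^2 - λ - 90.
The quadratic factors as (λ + 9)·(λ - 10).
Eigenvalues: -9, 2, 10.

-9, 2, 10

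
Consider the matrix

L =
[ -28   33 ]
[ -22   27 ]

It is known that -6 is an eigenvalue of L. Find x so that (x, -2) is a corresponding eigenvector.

We need (L + 6I)v = 0.
L + 6I = [[-22, 33], [-22, 33]].
Row 1: (-22)·x + (33)·-2 = 0
Row 2: (-22)·x + (33)·-2 = 0
Solving gives x = -3.
Check: L·(-3, -2) = (18, 12) = -6·(-3, -2).

-3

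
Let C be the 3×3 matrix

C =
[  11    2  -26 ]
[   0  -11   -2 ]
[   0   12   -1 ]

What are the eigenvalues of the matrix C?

Set up det(μI - C) = 0.
Expanding the 3×3 determinant: p(μ) = μ^3 + μ^2 - 97μ - 385.
Try μ = -5: p(-5) = 0, so -5 is a root.
Dividing by (μ + 5) leaves μ^2 - 4μ - 77.
The quadratic factors as (μ + 7)·(μ - 11).
Eigenvalues: -7, -5, 11.

-7, -5, 11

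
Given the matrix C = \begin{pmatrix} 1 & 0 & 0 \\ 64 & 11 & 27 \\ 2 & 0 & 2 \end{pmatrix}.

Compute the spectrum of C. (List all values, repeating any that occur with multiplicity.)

1, 2, 11

Set up det(tI - C) = 0.
Cofactor expansion gives p(t) = t^3 - 14t^2 + 35t - 22.
Since p(1) = 0, t = 1 is a root.
Factor out (t - 1): p(t) = (t - 1)·(t^2 - 13t + 22).
The quadratic factors as (t - 2)·(t - 11).
Eigenvalues: 1, 2, 11.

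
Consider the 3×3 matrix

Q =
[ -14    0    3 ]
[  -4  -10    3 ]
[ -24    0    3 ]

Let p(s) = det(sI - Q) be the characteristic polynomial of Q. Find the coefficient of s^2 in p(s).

The coefficient of s^2 of det(sI - Q) is −trace(Q).
trace(Q) = (-14) + (-10) + (3) = -21, so the coefficient is 21.

21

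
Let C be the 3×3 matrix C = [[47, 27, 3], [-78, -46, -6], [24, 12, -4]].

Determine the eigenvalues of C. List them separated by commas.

Set up det(lambda·I - C) = 0.
Expanding along the first row, p(lambda) = lambda^3 + 3·lambda^2 - 60·lambda - 224.
Since p(-7) = 0, lambda = -7 is a root.
Factor out (lambda + 7): p(lambda) = (lambda + 7)·(lambda^2 - 4·lambda - 32).
The quadratic factors as (lambda + 4)·(lambda - 8).
Eigenvalues: -7, -4, 8.

-7, -4, 8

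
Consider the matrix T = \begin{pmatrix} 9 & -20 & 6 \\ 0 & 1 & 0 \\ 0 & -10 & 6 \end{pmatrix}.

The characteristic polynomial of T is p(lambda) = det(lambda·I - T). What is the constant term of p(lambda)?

p(lambda) = lambda^3 - 16·lambda^2 + 69·lambda - 54.
The constant term is -54.

-54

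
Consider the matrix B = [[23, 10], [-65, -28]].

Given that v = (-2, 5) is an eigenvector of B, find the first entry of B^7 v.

First find the eigenvalue: Bv = (4, -10) = -2·(-2, 5), so λ = -2.
Then B^7 v = λ^7·v = (-2)^7·(-2, 5) = -128·(-2, 5) = (256, -640).

256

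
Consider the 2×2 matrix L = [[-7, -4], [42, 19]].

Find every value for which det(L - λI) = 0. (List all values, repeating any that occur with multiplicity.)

5, 7

det(L - rI) = (-7 - r)(19 - r) - (-4)·(42) = r^2 - 12r + 35.
This factors as (r - 5)·(r - 7) = 0.
Eigenvalues: 5, 7.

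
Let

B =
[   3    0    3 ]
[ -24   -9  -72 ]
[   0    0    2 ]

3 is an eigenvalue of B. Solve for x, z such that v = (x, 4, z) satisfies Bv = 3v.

We need (B - 3I)v = 0.
B - 3I = [[0, 0, 3], [-24, -12, -72], [0, 0, -1]].
Row 1: (0)·x + (0)·4 + (3)·z = 0
Row 2: (-24)·x + (-12)·4 + (-72)·z = 0
Row 3: (0)·x + (0)·4 + (-1)·z = 0
Solving gives x = -2, z = 0.
Check: B·(-2, 4, 0) = (-6, 12, 0) = 3·(-2, 4, 0).

-2, 0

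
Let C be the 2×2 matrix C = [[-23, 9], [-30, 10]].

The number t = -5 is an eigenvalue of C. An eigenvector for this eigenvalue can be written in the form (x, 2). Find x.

We need (C + 5I)v = 0.
C + 5I = [[-18, 9], [-30, 15]].
Row 1: (-18)·x + (9)·2 = 0
Row 2: (-30)·x + (15)·2 = 0
Solving gives x = 1.
Check: C·(1, 2) = (-5, -10) = -5·(1, 2).

1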